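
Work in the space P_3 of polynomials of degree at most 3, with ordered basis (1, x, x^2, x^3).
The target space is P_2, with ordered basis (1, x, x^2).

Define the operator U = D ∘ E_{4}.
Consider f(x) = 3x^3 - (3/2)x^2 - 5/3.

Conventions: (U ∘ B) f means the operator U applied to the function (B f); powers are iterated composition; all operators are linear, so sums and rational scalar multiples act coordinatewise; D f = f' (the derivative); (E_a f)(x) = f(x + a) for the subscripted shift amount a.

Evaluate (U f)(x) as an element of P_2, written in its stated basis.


E_{4} f = 3x^3 + (69/2)x^2 + 132x + 499/3
D E_{4} f = 9x^2 + 69x + 132

g(x) = 9x^2 + 69x + 132


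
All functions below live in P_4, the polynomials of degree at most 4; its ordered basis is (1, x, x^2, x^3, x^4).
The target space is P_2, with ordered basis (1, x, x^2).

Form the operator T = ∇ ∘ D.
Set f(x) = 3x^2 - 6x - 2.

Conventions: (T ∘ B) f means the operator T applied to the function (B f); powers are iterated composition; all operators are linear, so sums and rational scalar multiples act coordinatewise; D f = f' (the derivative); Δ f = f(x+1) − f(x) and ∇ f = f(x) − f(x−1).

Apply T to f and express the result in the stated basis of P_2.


the result is g(x) = 6

D f = 6x - 6
∇ D f = 6


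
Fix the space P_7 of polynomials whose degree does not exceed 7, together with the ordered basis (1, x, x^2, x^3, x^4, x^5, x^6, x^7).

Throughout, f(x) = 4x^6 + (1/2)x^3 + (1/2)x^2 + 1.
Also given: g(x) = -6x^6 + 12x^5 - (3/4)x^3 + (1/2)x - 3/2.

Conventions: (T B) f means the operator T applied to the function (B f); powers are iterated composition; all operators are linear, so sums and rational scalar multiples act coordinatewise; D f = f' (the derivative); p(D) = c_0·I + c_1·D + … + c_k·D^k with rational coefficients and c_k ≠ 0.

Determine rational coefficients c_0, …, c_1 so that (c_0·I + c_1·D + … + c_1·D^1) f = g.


p(D) = -(3/2)·I + (1/2)·D, i.e. c_0 = -3/2, c_1 = 1/2

D^0 f = 4x^6 + (1/2)x^3 + (1/2)x^2 + 1
D^1 f = 24x^5 + (3/2)x^2 + x
matching coefficients of g against c_0 f + c_1 Df + … from the top degree down determines the c_i
solution: c_0 = -3/2, c_1 = 1/2


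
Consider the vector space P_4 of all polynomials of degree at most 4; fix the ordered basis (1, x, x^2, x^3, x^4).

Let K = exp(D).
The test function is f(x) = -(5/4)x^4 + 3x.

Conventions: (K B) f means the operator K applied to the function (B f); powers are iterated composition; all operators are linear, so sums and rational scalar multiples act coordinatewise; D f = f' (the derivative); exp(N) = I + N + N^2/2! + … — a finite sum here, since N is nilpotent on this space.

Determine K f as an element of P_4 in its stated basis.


the result is g(x) = -(5/4)x^4 - 5x^3 - (15/2)x^2 - 2x + 7/4

order-1 term: -5x^3 + 3
order-2 term: -(15/2)x^2
order-3 term: -5x
order-4 term: -5/4
the series for exp(D) f terminates at order 4
exp(D) f = -(5/4)x^4 - 5x^3 - (15/2)x^2 - 2x + 7/4


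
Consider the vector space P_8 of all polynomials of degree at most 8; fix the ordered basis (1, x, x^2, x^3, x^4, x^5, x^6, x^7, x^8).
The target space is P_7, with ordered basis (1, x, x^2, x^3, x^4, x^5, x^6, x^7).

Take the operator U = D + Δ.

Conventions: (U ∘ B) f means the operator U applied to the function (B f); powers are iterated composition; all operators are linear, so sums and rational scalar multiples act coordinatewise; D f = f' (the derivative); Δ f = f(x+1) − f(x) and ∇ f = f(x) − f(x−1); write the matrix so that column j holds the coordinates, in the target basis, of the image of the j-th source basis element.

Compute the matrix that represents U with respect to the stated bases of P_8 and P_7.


the matrix is [[0, 2, 1, 1, 1, 1, 1, 1, 1]; [0, 0, 4, 3, 4, 5, 6, 7, 8]; [0, 0, 0, 6, 6, 10, 15, 21, 28]; [0, 0, 0, 0, 8, 10, 20, 35, 56]; [0, 0, 0, 0, 0, 10, 15, 35, 70]; [0, 0, 0, 0, 0, 0, 12, 21, 56]; [0, 0, 0, 0, 0, 0, 0, 14, 28]; [0, 0, 0, 0, 0, 0, 0, 0, 16]] (rows listed top to bottom)

image of 1: 0
image of x: 2
image of x^2: 4x + 1
image of x^3: 6x^2 + 3x + 1
image of x^4: 8x^3 + 6x^2 + 4x + 1
image of x^5: 10x^4 + 10x^3 + 10x^2 + 5x + 1
image of x^6: 12x^5 + 15x^4 + 20x^3 + 15x^2 + 6x + 1
image of x^7: 14x^6 + 21x^5 + 35x^4 + 35x^3 + 21x^2 + 7x + 1
image of x^8: 16x^7 + 28x^6 + 56x^5 + 70x^4 + 56x^3 + 28x^2 + 8x + 1
each image's coordinates form column j of the matrix


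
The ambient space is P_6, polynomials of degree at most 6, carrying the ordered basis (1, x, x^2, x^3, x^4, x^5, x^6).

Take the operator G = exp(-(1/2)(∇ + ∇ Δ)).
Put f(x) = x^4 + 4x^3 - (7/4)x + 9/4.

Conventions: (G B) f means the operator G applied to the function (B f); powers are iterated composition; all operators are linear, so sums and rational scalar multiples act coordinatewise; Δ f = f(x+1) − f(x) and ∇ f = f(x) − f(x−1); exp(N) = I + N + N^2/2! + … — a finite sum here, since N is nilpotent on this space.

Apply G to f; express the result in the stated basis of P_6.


order-1 term: -2x^3 - 9x^2 - 8x - 13/8
order-2 term: (3/2)x^2 + 6x + 19/4
order-3 term: -(1/2)x - 5/4
order-4 term: 1/16
the series for exp(-(1/2)(∇ + ∇ Δ)) f terminates at order 4
exp(-(1/2)(∇ + ∇ Δ)) f = x^4 + 2x^3 - (15/2)x^2 - (17/4)x + 67/16

the result is g(x) = x^4 + 2x^3 - (15/2)x^2 - (17/4)x + 67/16


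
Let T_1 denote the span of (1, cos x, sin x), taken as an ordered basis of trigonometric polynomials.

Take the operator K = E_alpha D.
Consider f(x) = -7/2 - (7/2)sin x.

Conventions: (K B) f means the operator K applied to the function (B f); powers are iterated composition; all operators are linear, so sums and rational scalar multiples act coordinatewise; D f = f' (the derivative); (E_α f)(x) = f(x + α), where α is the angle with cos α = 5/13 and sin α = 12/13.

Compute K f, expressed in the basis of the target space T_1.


D f = -(7/2)cos x
E_alpha D f = -(35/26)cos x + (42/13)sin x

the image equals g(x) = -(35/26)cos x + (42/13)sin x


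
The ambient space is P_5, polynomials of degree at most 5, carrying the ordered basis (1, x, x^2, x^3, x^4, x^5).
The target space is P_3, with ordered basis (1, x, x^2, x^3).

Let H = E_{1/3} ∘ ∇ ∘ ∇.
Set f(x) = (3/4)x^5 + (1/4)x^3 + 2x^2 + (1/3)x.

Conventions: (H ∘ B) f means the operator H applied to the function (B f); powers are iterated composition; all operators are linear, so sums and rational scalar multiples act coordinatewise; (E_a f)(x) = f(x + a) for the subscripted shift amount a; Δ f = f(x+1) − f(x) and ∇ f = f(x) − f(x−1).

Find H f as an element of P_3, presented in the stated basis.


∇ f = (15/4)x^4 - (15/2)x^3 + (33/4)x^2 - (1/2)x - 2/3
∇ ∇ f = 15x^3 - 45x^2 + 54x - 20
E_{1/3} ∇ ∇ f = 15x^3 - 30x^2 + 29x - 58/9

the image equals g(x) = 15x^3 - 30x^2 + 29x - 58/9


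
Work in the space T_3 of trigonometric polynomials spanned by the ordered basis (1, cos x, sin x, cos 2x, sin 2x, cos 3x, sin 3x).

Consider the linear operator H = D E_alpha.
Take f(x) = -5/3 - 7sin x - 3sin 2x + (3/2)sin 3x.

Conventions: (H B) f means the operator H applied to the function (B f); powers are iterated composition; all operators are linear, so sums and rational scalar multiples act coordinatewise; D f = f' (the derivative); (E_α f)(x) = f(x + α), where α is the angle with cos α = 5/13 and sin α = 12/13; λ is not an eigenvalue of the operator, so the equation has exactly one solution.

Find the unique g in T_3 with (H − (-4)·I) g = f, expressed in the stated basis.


the image equals g(x) = -5/12 + (7/25)cos x - (56/25)sin x - (357/730)cos 2x - (327/365)sin 2x + (18315/149594)cos 3x + (16908/74797)sin 3x

write g with unknown coordinates in the stated basis and equate coefficients in (H − (-4)·I) g = f
solving from the highest basis element down gives g = -5/12 + (7/25)cos x - (56/25)sin x - (357/730)cos 2x - (327/365)sin 2x + (18315/149594)cos 3x + (16908/74797)sin 3x
check: H g = -(28/25)cos x + (49/25)sin x + (714/365)cos 2x + (213/365)sin 2x - (36630/74797)cos 3x + (89127/149594)sin 3x
so H g − (-4)·g = -5/3 - 7sin x - 3sin 2x + (3/2)sin 3x = f ✓


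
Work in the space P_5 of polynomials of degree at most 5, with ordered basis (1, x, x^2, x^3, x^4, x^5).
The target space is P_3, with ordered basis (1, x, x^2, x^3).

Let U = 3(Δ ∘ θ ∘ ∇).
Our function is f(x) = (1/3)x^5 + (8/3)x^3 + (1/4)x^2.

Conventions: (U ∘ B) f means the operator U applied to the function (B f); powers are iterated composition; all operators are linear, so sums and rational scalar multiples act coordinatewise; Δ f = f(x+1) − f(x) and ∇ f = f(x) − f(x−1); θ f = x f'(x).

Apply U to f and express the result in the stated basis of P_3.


g(x) = 80x^3 + 30x^2 + 126x + 61/2

∇ f = (5/3)x^4 - (10/3)x^3 + (34/3)x^2 - (55/6)x + 11/4
θ ∇ f = (20/3)x^4 - 10x^3 + (68/3)x^2 - (55/6)x
Δ θ ∇ f = (80/3)x^3 + 10x^2 + 42x + 61/6
(3(Δ ∘ θ ∘ ∇)) f = 80x^3 + 30x^2 + 126x + 61/2


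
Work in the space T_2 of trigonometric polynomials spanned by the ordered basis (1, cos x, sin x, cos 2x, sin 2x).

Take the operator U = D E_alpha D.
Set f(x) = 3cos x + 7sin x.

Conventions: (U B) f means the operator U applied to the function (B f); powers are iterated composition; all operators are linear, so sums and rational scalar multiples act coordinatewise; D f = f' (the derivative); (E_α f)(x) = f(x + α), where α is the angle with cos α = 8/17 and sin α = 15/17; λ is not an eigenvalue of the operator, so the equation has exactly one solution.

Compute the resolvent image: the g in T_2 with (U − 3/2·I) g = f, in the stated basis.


the result is g(x) = (18/317)cos x - (1118/317)sin x

write g with unknown coordinates in the stated basis and equate coefficients in (U − 3/2·I) g = f
solving from the highest basis element down gives g = (18/317)cos x - (1118/317)sin x
check: U g = (978/317)cos x + (542/317)sin x
so U g − 3/2·g = 3cos x + 7sin x = f ✓


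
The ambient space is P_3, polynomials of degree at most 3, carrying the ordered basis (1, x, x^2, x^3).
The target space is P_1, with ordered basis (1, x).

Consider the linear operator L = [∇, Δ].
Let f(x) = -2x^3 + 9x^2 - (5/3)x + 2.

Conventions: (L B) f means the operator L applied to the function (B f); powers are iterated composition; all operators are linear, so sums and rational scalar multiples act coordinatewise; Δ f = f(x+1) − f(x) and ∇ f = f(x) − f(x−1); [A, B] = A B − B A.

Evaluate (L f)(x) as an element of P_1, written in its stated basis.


the image equals g(x) = 0

Δ f = -6x^2 + 12x + 16/3
∇ Δ f = -12x + 18
∇ f = -6x^2 + 24x - 38/3
Δ ∇ f = -12x + 18
[∇, Δ] f = 0


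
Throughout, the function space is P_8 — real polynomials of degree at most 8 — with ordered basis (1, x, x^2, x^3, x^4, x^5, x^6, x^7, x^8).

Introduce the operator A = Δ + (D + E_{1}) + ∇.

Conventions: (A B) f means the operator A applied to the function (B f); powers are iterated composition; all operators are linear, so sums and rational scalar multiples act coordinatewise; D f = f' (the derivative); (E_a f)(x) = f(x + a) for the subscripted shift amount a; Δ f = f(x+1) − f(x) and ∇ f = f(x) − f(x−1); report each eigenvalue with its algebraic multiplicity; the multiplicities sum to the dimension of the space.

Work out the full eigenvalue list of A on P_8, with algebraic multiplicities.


λ = 1 (multiplicity 9)

image of 1: 1
image of x: x + 4
image of x^2: x^2 + 8x + 1
image of x^3: x^3 + 12x^2 + 3x + 3
image of x^4: x^4 + 16x^3 + 6x^2 + 12x + 1
image of x^5: x^5 + 20x^4 + 10x^3 + 30x^2 + 5x + 3
image of x^6: x^6 + 24x^5 + 15x^4 + 60x^3 + 15x^2 + 18x + 1
image of x^7: x^7 + 28x^6 + 21x^5 + 105x^4 + 35x^3 + 63x^2 + 7x + 3
image of x^8: x^8 + 32x^7 + 28x^6 + 168x^5 + 70x^4 + 168x^3 + 28x^2 + 24x + 1
the matrix is upper triangular; its diagonal is (1, 1, 1, 1, 1, 1, 1, 1, 1)
for a triangular matrix the eigenvalues are the diagonal entries, with algebraic multiplicity their repetition count


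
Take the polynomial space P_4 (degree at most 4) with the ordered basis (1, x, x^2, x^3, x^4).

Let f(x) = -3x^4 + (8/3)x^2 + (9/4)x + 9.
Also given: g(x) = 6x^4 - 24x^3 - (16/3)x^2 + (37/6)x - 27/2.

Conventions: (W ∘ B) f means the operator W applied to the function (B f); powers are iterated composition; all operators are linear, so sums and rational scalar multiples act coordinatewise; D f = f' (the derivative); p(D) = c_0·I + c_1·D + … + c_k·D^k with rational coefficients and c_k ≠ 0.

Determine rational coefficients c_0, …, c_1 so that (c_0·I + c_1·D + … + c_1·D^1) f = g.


D^0 f = -3x^4 + (8/3)x^2 + (9/4)x + 9
D^1 f = -12x^3 + (16/3)x + 9/4
matching coefficients of g against c_0 f + c_1 Df + … from the top degree down determines the c_i
solution: c_0 = -2, c_1 = 2

p(D) = -2·I + 2·D, i.e. c_0 = -2, c_1 = 2


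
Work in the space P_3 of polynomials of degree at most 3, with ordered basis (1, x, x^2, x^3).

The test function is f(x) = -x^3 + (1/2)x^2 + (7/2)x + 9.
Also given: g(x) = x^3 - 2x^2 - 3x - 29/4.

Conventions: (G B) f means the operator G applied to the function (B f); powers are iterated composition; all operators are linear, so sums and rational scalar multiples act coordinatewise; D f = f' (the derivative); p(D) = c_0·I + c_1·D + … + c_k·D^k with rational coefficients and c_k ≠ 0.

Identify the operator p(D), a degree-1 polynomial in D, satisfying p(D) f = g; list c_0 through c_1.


D^0 f = -x^3 + (1/2)x^2 + (7/2)x + 9
D^1 f = -3x^2 + x + 7/2
matching coefficients of g against c_0 f + c_1 Df + … from the top degree down determines the c_i
solution: c_0 = -1, c_1 = 1/2

c_0 = -1, c_1 = 1/2


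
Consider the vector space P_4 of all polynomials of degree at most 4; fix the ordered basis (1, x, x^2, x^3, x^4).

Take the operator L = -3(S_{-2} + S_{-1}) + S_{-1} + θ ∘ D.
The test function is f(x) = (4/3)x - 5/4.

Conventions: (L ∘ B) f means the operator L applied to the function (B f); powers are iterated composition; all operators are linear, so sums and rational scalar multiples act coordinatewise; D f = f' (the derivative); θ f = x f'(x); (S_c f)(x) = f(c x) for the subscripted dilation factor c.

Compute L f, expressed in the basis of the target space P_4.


the result is g(x) = (32/3)x + 25/4

S_{-2} f = -(8/3)x - 5/4
S_{-1} f = -(4/3)x - 5/4
(S_{-2} + S_{-1}) f = -4x - 5/2
(-3(S_{-2} + S_{-1})) f = 12x + 15/2
S_{-1} f = -(4/3)x - 5/4
D f = 4/3
θ D f = 0
(-3(S_{-2} + S_{-1}) + S_{-1} + θ ∘ D) f = (32/3)x + 25/4


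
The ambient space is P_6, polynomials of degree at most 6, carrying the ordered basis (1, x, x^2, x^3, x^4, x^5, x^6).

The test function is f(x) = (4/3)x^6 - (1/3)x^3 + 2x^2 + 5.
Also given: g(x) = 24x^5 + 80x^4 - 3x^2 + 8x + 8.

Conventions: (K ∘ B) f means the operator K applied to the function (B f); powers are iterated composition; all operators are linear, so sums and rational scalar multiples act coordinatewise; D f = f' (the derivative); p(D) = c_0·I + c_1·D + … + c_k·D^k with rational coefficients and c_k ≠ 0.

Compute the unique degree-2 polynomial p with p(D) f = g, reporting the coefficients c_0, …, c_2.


p(D) = 3·D + 2·D^2, i.e. c_0 = 0, c_1 = 3, c_2 = 2

D^0 f = (4/3)x^6 - (1/3)x^3 + 2x^2 + 5
D^1 f = 8x^5 - x^2 + 4x
D^2 f = 40x^4 - 2x + 4
matching coefficients of g against c_0 f + c_1 Df + … from the top degree down determines the c_i
solution: c_0 = 0, c_1 = 3, c_2 = 2


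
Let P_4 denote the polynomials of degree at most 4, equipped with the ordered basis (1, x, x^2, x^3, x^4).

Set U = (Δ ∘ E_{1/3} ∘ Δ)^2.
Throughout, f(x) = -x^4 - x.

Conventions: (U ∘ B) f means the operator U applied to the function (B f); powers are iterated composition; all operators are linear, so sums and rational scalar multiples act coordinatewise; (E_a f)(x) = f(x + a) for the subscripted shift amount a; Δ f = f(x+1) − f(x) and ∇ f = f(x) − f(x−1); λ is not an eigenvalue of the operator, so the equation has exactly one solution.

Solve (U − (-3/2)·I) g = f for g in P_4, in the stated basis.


g(x) = -(2/3)x^4 - (2/3)x + 32/3

write g with unknown coordinates in the stated basis and equate coefficients in (U − (-3/2)·I) g = f
solving from the highest basis element down gives g = -(2/3)x^4 - (2/3)x + 32/3
check: U g = -16
so U g − (-3/2)·g = -x^4 - x = f ✓


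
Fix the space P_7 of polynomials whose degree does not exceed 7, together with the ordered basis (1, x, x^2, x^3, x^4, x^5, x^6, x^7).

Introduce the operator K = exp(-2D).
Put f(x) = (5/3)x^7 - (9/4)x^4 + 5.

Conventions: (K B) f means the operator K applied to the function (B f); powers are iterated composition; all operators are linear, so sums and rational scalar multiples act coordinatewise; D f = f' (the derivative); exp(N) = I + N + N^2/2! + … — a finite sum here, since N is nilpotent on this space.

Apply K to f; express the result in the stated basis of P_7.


g(x) = (5/3)x^7 - (70/3)x^6 + 140x^5 - (5627/12)x^4 + (2854/3)x^3 - 1174x^2 + (2456/3)x - 733/3

order-1 term: -(70/3)x^6 + 18x^3
order-2 term: 140x^5 - 54x^2
order-3 term: -(1400/3)x^4 + 72x
order-4 term: (2800/3)x^3 - 36
order-5 term: -1120x^2
order-6 term: (2240/3)x
order-7 term: -640/3
the series for exp(-2D) f terminates at order 7
exp(-2D) f = (5/3)x^7 - (70/3)x^6 + 140x^5 - (5627/12)x^4 + (2854/3)x^3 - 1174x^2 + (2456/3)x - 733/3


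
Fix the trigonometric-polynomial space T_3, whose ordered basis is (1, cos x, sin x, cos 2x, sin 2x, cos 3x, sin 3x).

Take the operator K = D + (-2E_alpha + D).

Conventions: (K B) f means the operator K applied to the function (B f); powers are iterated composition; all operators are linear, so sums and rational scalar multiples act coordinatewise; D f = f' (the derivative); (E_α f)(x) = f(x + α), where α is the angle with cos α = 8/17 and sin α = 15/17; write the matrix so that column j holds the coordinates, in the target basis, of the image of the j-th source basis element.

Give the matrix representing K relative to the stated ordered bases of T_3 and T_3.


the matrix is [[-2, 0, 0, 0, 0, 0, 0]; [0, -16/17, 4/17, 0, 0, 0, 0]; [0, -4/17, -16/17, 0, 0, 0, 0]; [0, 0, 0, 322/289, 676/289, 0, 0]; [0, 0, 0, -676/289, 322/289, 0, 0]; [0, 0, 0, 0, 0, 9776/4913, 30468/4913]; [0, 0, 0, 0, 0, -30468/4913, 9776/4913]] (rows listed top to bottom)

image of 1: -2
image of cos x: -(16/17)cos x - (4/17)sin x
image of sin x: (4/17)cos x - (16/17)sin x
image of cos 2x: (322/289)cos 2x - (676/289)sin 2x
image of sin 2x: (676/289)cos 2x + (322/289)sin 2x
image of cos 3x: (9776/4913)cos 3x - (30468/4913)sin 3x
image of sin 3x: (30468/4913)cos 3x + (9776/4913)sin 3x
each image's coordinates form column j of the matrix


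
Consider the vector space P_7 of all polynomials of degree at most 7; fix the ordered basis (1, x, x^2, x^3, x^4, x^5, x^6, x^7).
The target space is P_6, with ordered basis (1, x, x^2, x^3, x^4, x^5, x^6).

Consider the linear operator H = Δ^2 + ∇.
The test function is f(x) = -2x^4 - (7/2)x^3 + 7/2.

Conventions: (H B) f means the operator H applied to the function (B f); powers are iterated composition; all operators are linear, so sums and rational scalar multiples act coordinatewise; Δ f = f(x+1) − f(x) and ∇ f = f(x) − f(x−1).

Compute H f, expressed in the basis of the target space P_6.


the image equals g(x) = -8x^3 - (45/2)x^2 - (133/2)x - 101/2

Δ f = -8x^3 - (45/2)x^2 - (37/2)x - 11/2
Δ Δ f = -24x^2 - 69x - 49
∇ f = -8x^3 + (3/2)x^2 + (5/2)x - 3/2
(Δ^2 + ∇) f = -8x^3 - (45/2)x^2 - (133/2)x - 101/2


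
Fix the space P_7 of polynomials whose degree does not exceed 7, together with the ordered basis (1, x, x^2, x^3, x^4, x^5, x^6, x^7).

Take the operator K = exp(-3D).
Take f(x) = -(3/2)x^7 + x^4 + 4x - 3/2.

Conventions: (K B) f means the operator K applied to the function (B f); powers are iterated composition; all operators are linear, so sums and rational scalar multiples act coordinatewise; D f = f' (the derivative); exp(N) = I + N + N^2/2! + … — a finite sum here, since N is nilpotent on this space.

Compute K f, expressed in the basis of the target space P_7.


the image equals g(x) = -(3/2)x^7 + (63/2)x^6 - (567/2)x^5 + (2837/2)x^4 - (8529/2)x^3 + (15417/2)x^2 - (15517/2)x + 3348

order-1 term: (63/2)x^6 - 12x^3 - 12
order-2 term: -(567/2)x^5 + 54x^2
order-3 term: (2835/2)x^4 - 108x
order-4 term: -(8505/2)x^3 + 81
order-5 term: (15309/2)x^2
order-6 term: -(15309/2)x
order-7 term: 6561/2
the series for exp(-3D) f terminates at order 7
exp(-3D) f = -(3/2)x^7 + (63/2)x^6 - (567/2)x^5 + (2837/2)x^4 - (8529/2)x^3 + (15417/2)x^2 - (15517/2)x + 3348


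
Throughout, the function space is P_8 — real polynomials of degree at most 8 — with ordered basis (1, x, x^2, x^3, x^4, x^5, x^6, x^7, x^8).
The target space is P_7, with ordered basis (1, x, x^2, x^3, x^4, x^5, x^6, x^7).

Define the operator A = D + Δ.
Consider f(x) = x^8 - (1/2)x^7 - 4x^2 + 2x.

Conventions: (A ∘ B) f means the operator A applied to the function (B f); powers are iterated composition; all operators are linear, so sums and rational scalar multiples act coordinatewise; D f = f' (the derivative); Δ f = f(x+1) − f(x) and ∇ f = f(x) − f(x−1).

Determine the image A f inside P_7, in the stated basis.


D f = 8x^7 - (7/2)x^6 - 8x + 2
Δ f = 8x^7 + (49/2)x^6 + (91/2)x^5 + (105/2)x^4 + (77/2)x^3 + (35/2)x^2 - (7/2)x - 3/2
(D + Δ) f = 16x^7 + 21x^6 + (91/2)x^5 + (105/2)x^4 + (77/2)x^3 + (35/2)x^2 - (23/2)x + 1/2

the image equals g(x) = 16x^7 + 21x^6 + (91/2)x^5 + (105/2)x^4 + (77/2)x^3 + (35/2)x^2 - (23/2)x + 1/2


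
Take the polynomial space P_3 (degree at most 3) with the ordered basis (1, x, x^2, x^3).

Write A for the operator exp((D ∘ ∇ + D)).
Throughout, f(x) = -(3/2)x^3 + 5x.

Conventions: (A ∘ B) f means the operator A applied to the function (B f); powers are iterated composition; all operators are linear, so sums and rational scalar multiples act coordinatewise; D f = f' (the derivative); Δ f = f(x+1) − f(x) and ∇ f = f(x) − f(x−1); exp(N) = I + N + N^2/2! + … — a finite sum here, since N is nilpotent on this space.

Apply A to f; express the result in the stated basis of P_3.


order-1 term: -(9/2)x^2 - 9x + 19/2
order-2 term: -(9/2)x - 9
order-3 term: -3/2
the series for exp((D ∘ ∇ + D)) f terminates at order 3
exp((D ∘ ∇ + D)) f = -(3/2)x^3 - (9/2)x^2 - (17/2)x - 1

the result is g(x) = -(3/2)x^3 - (9/2)x^2 - (17/2)x - 1


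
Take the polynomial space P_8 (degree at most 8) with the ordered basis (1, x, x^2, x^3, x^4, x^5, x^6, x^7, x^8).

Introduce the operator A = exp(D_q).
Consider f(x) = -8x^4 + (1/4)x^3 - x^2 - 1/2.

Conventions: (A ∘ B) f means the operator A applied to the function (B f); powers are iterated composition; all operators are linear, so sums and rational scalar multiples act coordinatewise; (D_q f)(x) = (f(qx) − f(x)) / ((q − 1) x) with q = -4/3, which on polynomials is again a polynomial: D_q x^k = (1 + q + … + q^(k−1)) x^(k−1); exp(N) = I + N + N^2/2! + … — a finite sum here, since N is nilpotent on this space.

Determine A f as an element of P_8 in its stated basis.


order-1 term: (200/27)x^3 + (13/36)x^2 + (1/3)x
order-2 term: (1300/243)x^2 - (13/216)x + 1/6
order-3 term: -(1300/2187)x - 13/648
order-4 term: -325/2187
the series for exp(D_q) f terminates at order 4
exp(D_q) f = -8x^4 + (827/108)x^3 + (4579/972)x^2 - (5621/17496)x - 8783/17496

the result is g(x) = -8x^4 + (827/108)x^3 + (4579/972)x^2 - (5621/17496)x - 8783/17496


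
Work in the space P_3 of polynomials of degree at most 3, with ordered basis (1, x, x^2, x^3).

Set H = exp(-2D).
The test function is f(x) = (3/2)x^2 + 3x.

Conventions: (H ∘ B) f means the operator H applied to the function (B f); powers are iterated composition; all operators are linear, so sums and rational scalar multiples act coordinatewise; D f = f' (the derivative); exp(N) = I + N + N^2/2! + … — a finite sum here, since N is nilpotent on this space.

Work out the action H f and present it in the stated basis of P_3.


order-1 term: -6x - 6
order-2 term: 6
the series for exp(-2D) f terminates at order 2
exp(-2D) f = (3/2)x^2 - 3x

the result is g(x) = (3/2)x^2 - 3x


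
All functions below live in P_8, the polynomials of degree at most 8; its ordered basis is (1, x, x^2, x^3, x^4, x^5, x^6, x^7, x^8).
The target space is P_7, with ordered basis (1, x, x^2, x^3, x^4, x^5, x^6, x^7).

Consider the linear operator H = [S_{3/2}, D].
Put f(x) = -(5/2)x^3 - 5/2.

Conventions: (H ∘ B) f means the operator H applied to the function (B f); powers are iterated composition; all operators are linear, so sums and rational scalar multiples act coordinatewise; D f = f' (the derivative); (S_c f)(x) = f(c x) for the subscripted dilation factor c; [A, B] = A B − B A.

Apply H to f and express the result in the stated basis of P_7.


the image equals g(x) = (135/16)x^2

D f = -(15/2)x^2
S_{3/2} D f = -(135/8)x^2
S_{3/2} f = -(135/16)x^3 - 5/2
D S_{3/2} f = -(405/16)x^2
[S_{3/2}, D] f = (135/16)x^2


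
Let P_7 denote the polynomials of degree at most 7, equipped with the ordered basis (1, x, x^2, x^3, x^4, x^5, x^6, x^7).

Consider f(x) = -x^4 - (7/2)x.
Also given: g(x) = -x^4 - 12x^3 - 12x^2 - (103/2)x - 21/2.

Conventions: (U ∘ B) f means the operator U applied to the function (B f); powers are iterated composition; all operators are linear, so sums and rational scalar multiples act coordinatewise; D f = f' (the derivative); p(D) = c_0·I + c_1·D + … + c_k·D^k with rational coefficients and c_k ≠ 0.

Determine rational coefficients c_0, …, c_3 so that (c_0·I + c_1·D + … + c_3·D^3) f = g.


p(D) = I + 3·D + D^2 + 2·D^3, i.e. c_0 = 1, c_1 = 3, c_2 = 1, c_3 = 2

D^0 f = -x^4 - (7/2)x
D^1 f = -4x^3 - 7/2
D^2 f = -12x^2
D^3 f = -24x
matching coefficients of g against c_0 f + c_1 Df + … from the top degree down determines the c_i
solution: c_0 = 1, c_1 = 3, c_2 = 1, c_3 = 2


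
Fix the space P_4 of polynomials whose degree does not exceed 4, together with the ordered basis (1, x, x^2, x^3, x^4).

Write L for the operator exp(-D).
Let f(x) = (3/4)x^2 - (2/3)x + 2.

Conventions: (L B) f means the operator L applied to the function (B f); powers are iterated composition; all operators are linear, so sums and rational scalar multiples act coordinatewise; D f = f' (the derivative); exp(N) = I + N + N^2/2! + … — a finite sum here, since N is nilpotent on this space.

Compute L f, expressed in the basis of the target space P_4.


order-1 term: -(3/2)x + 2/3
order-2 term: 3/4
the series for exp(-D) f terminates at order 2
exp(-D) f = (3/4)x^2 - (13/6)x + 41/12

the result is g(x) = (3/4)x^2 - (13/6)x + 41/12


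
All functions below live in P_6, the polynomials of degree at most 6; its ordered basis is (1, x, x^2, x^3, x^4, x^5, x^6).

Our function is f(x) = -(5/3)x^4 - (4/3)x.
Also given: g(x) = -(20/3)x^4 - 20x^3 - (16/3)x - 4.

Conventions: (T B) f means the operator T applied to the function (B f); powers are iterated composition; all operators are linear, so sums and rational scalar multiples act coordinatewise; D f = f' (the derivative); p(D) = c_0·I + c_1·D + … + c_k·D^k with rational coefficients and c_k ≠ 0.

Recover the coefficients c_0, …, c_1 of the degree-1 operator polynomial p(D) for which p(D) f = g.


D^0 f = -(5/3)x^4 - (4/3)x
D^1 f = -(20/3)x^3 - 4/3
matching coefficients of g against c_0 f + c_1 Df + … from the top degree down determines the c_i
solution: c_0 = 4, c_1 = 3

c_0 = 4, c_1 = 3


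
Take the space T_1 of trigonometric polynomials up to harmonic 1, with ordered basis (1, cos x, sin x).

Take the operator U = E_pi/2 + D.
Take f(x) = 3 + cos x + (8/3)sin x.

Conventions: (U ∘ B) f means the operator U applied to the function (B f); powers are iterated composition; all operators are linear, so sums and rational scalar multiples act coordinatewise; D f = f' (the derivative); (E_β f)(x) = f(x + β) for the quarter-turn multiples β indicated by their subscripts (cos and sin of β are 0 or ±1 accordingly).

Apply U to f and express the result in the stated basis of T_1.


E_pi/2 f = 3 + (8/3)cos x - sin x
D f = (8/3)cos x - sin x
(E_pi/2 + D) f = 3 + (16/3)cos x - 2sin x

the image equals g(x) = 3 + (16/3)cos x - 2sin x


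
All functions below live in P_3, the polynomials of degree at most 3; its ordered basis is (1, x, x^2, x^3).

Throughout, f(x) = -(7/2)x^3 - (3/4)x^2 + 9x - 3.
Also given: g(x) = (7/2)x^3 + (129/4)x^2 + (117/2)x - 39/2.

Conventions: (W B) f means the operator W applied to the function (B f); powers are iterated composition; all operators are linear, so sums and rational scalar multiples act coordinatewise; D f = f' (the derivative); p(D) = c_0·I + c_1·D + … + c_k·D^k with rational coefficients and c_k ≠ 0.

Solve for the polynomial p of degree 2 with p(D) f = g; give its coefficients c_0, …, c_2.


c_0 = -1, c_1 = -3, c_2 = -3

D^0 f = -(7/2)x^3 - (3/4)x^2 + 9x - 3
D^1 f = -(21/2)x^2 - (3/2)x + 9
D^2 f = -21x - 3/2
matching coefficients of g against c_0 f + c_1 Df + … from the top degree down determines the c_i
solution: c_0 = -1, c_1 = -3, c_2 = -3


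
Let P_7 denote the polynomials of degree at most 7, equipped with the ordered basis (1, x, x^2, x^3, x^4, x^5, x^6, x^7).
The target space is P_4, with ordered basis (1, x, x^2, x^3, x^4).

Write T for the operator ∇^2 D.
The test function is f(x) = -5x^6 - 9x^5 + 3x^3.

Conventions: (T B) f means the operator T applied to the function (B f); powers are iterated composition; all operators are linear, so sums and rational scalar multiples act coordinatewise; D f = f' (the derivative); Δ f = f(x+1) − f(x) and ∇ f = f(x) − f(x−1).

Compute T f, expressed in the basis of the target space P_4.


D f = -30x^5 - 45x^4 + 9x^2
∇ D f = -150x^4 + 120x^3 - 30x^2 - 12x + 6
∇ ∇ D f = -600x^3 + 1260x^2 - 1020x + 288

the image equals g(x) = -600x^3 + 1260x^2 - 1020x + 288


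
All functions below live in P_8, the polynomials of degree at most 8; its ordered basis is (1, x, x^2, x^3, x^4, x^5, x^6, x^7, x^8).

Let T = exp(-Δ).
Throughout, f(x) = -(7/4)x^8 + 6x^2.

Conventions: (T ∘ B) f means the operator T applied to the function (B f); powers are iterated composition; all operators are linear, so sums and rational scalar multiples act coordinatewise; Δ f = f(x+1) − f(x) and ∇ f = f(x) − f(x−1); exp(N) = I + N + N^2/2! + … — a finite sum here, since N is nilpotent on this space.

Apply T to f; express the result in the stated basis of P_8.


the image equals g(x) = -(7/4)x^8 + 14x^7 - 98x^5 - (245/2)x^4 + 196x^3 + 447x^2 + 114x - 175/2

order-1 term: 14x^7 + 49x^6 + 98x^5 + (245/2)x^4 + 98x^3 + 49x^2 + 2x - 17/4
order-2 term: -49x^6 - 294x^5 - (1715/2)x^4 - 1470x^3 - 1519x^2 - 882x - 865/4
order-3 term: 98x^5 + 735x^4 + 2450x^3 + 4410x^2 + 4214x + 3381/2
order-4 term: -(245/2)x^4 - 980x^3 - 3185x^2 - 4900x - 11907/4
order-5 term: 98x^3 + 735x^2 + 1960x + 3675/2
order-6 term: -49x^2 - 294x - 931/2
order-7 term: 14x + 49
order-8 term: -7/4
the series for exp(-Δ) f terminates at order 8
exp(-Δ) f = -(7/4)x^8 + 14x^7 - 98x^5 - (245/2)x^4 + 196x^3 + 447x^2 + 114x - 175/2


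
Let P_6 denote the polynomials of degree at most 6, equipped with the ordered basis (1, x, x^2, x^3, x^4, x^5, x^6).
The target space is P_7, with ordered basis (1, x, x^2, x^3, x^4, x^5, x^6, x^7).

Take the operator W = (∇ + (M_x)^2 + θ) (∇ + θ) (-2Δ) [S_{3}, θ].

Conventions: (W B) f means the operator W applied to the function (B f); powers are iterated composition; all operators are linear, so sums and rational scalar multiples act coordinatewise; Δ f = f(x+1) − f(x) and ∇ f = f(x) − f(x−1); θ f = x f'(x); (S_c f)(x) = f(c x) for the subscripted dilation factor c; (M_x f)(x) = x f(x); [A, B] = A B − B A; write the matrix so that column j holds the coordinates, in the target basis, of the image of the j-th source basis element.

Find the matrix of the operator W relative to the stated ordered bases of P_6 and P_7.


the matrix is [[0, 0, 0, 0, 0, 0, 0]; [0, 0, 0, 0, 0, 0, 0]; [0, 0, 0, 0, 0, 0, 0]; [0, 0, 0, 0, 0, 0, 0]; [0, 0, 0, 0, 0, 0, 0]; [0, 0, 0, 0, 0, 0, 0]; [0, 0, 0, 0, 0, 0, 0]; [0, 0, 0, 0, 0, 0, 0]] (rows listed top to bottom)

image of 1: 0
image of x: 0
image of x^2: 0
image of x^3: 0
image of x^4: 0
image of x^5: 0
image of x^6: 0
each image's coordinates form column j of the matrix


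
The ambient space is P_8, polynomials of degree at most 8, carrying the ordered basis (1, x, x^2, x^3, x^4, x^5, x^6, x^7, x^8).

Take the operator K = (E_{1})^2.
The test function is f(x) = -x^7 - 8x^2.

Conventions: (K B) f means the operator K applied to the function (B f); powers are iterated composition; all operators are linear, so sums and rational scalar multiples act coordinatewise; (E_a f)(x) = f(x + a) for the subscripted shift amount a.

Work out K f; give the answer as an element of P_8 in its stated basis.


E_{1} f = -x^7 - 7x^6 - 21x^5 - 35x^4 - 35x^3 - 29x^2 - 23x - 9
E_{1} E_{1} f = -x^7 - 14x^6 - 84x^5 - 280x^4 - 560x^3 - 680x^2 - 480x - 160

the image equals g(x) = -x^7 - 14x^6 - 84x^5 - 280x^4 - 560x^3 - 680x^2 - 480x - 160


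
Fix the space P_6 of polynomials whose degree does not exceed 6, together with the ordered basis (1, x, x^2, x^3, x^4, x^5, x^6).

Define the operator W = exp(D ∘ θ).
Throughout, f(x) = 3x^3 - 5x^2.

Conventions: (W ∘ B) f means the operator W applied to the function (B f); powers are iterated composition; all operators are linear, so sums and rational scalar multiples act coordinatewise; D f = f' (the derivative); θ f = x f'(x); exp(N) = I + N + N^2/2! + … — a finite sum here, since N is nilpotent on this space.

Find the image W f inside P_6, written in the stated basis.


order-1 term: 27x^2 - 20x
order-2 term: 54x - 10
order-3 term: 18
the series for exp(D ∘ θ) f terminates at order 3
exp(D ∘ θ) f = 3x^3 + 22x^2 + 34x + 8

g(x) = 3x^3 + 22x^2 + 34x + 8


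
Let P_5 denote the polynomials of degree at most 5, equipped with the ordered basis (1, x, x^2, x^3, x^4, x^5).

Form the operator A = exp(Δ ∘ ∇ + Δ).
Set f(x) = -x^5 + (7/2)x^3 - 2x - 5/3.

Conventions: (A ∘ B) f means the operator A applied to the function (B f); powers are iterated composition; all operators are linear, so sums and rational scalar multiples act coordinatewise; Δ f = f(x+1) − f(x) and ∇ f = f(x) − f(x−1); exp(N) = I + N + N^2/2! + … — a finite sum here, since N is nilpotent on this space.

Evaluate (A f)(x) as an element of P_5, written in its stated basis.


the image equals g(x) = -x^5 - 5x^4 - (73/2)x^3 - (199/2)x^2 - 225x - 1123/6

order-1 term: -5x^4 - 30x^3 + (1/2)x^2 + (33/2)x + 1/2
order-2 term: -10x^3 - 90x^2 - (289/2)x - 27/2
order-3 term: -10x^2 - 90x - 283/2
order-4 term: -5x - 30
order-5 term: -1
the series for exp(Δ ∘ ∇ + Δ) f terminates at order 5
exp(Δ ∘ ∇ + Δ) f = -x^5 - 5x^4 - (73/2)x^3 - (199/2)x^2 - 225x - 1123/6


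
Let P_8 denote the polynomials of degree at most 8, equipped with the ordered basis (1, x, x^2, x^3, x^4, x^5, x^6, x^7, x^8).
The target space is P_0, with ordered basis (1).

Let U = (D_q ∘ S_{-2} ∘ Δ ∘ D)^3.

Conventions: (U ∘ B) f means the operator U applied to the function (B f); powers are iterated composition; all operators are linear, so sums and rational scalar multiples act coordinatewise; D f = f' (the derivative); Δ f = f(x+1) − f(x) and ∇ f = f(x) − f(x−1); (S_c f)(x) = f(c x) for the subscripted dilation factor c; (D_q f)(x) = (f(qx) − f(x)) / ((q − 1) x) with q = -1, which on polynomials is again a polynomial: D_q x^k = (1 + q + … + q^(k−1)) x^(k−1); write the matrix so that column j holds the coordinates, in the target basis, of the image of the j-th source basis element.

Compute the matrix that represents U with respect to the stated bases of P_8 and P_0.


image of 1: 0
image of x: 0
image of x^2: 0
image of x^3: 0
image of x^4: 0
image of x^5: 0
image of x^6: 0
image of x^7: 0
image of x^8: 0
each image's coordinates form column j of the matrix

the matrix is [[0, 0, 0, 0, 0, 0, 0, 0, 0]] (rows listed top to bottom)


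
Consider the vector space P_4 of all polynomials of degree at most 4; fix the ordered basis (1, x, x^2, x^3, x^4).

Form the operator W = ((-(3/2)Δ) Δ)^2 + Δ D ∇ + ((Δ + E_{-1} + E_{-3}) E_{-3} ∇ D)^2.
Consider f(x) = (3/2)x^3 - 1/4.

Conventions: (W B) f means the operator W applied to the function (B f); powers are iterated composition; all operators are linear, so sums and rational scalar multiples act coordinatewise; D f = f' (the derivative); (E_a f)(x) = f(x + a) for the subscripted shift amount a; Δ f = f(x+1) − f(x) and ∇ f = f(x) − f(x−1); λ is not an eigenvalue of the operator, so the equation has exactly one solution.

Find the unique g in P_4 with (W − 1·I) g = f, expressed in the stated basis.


g(x) = -(3/2)x^3 - 35/4

write g with unknown coordinates in the stated basis and equate coefficients in (W − 1·I) g = f
solving from the highest basis element down gives g = -(3/2)x^3 - 35/4
check: W g = -9
so W g − 1·g = (3/2)x^3 - 1/4 = f ✓


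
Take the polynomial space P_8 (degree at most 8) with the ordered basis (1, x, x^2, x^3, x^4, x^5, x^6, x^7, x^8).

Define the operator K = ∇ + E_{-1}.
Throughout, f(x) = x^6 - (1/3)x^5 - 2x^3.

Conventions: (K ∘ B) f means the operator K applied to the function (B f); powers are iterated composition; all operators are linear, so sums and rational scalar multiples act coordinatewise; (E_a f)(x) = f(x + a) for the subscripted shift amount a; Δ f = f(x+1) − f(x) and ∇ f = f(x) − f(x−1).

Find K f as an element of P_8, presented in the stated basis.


g(x) = x^6 - (1/3)x^5 - 2x^3

∇ f = 6x^5 - (50/3)x^4 + (70/3)x^3 - (73/3)x^2 + (41/3)x - 10/3
E_{-1} f = x^6 - (19/3)x^5 + (50/3)x^4 - (76/3)x^3 + (73/3)x^2 - (41/3)x + 10/3
(∇ + E_{-1}) f = x^6 - (1/3)x^5 - 2x^3


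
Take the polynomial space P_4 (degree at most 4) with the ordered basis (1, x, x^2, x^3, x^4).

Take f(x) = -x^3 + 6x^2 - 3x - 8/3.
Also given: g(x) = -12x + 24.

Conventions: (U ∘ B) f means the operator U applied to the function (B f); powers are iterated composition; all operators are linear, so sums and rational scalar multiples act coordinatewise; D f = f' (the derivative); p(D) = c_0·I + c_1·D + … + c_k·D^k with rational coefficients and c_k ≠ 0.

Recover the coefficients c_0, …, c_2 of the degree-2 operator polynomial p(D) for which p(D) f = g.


c_0 = 0, c_1 = 0, c_2 = 2

D^0 f = -x^3 + 6x^2 - 3x - 8/3
D^1 f = -3x^2 + 12x - 3
D^2 f = -6x + 12
matching coefficients of g against c_0 f + c_1 Df + … from the top degree down determines the c_i
solution: c_0 = 0, c_1 = 0, c_2 = 2


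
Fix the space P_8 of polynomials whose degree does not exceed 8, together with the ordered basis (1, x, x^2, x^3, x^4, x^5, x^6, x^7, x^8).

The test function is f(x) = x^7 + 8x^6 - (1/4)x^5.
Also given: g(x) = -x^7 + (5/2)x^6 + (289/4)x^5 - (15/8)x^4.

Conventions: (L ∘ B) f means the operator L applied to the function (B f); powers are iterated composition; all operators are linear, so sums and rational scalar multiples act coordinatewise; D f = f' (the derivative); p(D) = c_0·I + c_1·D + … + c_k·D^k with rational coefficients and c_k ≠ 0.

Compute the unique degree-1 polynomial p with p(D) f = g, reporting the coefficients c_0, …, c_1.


D^0 f = x^7 + 8x^6 - (1/4)x^5
D^1 f = 7x^6 + 48x^5 - (5/4)x^4
matching coefficients of g against c_0 f + c_1 Df + … from the top degree down determines the c_i
solution: c_0 = -1, c_1 = 3/2

p(D) = -I + (3/2)·D, i.e. c_0 = -1, c_1 = 3/2


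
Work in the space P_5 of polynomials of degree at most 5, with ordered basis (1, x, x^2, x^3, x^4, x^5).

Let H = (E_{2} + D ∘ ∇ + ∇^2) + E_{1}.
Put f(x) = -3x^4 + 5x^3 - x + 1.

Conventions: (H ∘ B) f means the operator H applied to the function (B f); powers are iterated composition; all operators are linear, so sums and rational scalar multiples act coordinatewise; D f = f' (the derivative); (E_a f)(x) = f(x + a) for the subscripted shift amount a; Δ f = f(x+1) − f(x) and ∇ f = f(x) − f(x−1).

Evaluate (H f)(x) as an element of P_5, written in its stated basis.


the image equals g(x) = -6x^4 - 26x^3 - 117x^2 + 133x - 106

E_{2} f = -3x^4 - 19x^3 - 42x^2 - 37x - 9
∇ f = -12x^3 + 33x^2 - 27x + 7
D ∇ f = -36x^2 + 66x - 27
∇ f = -12x^3 + 33x^2 - 27x + 7
∇ ∇ f = -36x^2 + 102x - 72
(E_{2} + D ∘ ∇ + ∇^2) f = -3x^4 - 19x^3 - 114x^2 + 131x - 108
E_{1} f = -3x^4 - 7x^3 - 3x^2 + 2x + 2
((E_{2} + D ∘ ∇ + ∇^2) + E_{1}) f = -6x^4 - 26x^3 - 117x^2 + 133x - 106
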